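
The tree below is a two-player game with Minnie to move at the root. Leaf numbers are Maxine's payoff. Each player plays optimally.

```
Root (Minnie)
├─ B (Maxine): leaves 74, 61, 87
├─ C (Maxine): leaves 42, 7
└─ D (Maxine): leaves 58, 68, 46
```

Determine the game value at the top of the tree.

42

B (Maxine): max(74, 61, 87) = 87
C (Maxine): max(42, 7) = 42
D (Maxine): max(58, 68, 46) = 68
Root (Minnie): min(87, 42, 68) = 42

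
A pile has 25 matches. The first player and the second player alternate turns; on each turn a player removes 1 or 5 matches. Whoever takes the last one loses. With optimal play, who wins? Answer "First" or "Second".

Second

W/L table (W = player to move can force a win):
i:   0  1  2  3  4  5  6  7  8  9 10 11 12 13 14 15 16 17 18 19 20 21 22 23 24 25
     W  L  W  L  W  L  W  L  W  L  W  L  W  L  W  L  W  L  W  L  W  L  W  L  W  L
Position 25 is L, so the second player wins.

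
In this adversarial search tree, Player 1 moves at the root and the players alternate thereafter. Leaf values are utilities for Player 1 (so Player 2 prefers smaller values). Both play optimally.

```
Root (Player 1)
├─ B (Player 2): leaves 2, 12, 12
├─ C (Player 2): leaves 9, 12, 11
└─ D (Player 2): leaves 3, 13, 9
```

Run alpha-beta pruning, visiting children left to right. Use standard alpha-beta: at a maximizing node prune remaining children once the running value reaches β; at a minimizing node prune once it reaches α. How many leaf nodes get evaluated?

7

B [α=-∞,β=+∞]: v=2
C [α=2,β=+∞]: v=9
D [α=9,β=+∞]: v=3 after child 1 ≤ α → α-cutoff, skip 2
Root [α=-∞,β=+∞]: v=9
Leaves evaluated: 7 of 9.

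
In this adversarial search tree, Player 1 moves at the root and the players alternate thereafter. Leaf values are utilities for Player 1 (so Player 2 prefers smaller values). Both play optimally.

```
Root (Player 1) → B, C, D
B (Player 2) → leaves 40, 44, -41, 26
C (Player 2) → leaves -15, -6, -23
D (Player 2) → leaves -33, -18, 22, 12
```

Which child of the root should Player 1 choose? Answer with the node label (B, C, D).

C

B (Player 2): min(40, 44, -41, 26) = -41
C (Player 2): min(-15, -6, -23) = -23
D (Player 2): min(-33, -18, 22, 12) = -33
Root (Player 1): max(-41, -23, -33) = -23
Player 1 picks the child with the highest value: C (value -23).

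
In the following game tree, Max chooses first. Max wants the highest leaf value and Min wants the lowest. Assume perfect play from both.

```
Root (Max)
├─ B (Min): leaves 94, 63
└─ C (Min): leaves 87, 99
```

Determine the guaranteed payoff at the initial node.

87

B (Min): min(94, 63) = 63
C (Min): min(87, 99) = 87
Root (Max): max(63, 87) = 87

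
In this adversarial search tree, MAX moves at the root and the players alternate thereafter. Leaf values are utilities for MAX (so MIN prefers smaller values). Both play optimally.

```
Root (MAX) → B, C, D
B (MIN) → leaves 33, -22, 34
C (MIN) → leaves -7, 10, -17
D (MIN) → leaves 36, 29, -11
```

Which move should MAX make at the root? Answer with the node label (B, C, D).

D

B (MIN): min(33, -22, 34) = -22
C (MIN): min(-7, 10, -17) = -17
D (MIN): min(36, 29, -11) = -11
Root (MAX): max(-22, -17, -11) = -11
MAX picks the child with the highest value: D (value -11).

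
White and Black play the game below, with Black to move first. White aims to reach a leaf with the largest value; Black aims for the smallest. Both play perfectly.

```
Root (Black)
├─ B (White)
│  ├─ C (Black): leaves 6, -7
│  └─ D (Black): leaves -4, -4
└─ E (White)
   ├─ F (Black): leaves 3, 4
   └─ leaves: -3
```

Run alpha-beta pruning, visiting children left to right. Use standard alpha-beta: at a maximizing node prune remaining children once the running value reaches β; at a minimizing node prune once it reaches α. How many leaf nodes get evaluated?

6

C [α=-∞,β=+∞]: v=-7
D [α=-7,β=+∞]: v=-4
B [α=-∞,β=+∞]: v=-4
F [α=-∞,β=-4]: v=3
E [α=-∞,β=-4]: v=3 after child 1 ≥ β → β-cutoff, skip 1
Root [α=-∞,β=+∞]: v=-4
Leaves evaluated: 6 of 7.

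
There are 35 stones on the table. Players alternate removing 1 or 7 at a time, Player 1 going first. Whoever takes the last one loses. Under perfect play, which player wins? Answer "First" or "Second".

Second

Positions where the player to move wins (W) vs loses (L):
i:   0  1  2  3  4  5  6  7  8  9 10 11 12 13 14 15 16 17 18 19 20 21 22 23 24 25 26 27 28 29 30 31 32 33 34 35
     W  L  W  L  W  L  W  L  W  L  W  L  W  L  W  L  W  L  W  L  W  L  W  L  W  L  W  L  W  L  W  L  W  L  W  L
Position 35 is L, so the second player wins.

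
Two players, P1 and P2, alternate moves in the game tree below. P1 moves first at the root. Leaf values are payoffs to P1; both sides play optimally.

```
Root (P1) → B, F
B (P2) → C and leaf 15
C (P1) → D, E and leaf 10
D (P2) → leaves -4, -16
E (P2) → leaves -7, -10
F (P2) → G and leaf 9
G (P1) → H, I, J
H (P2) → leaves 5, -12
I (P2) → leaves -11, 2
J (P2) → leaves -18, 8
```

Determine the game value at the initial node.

10

D (P2): min(-4, -16) = -16
E (P2): min(-7, -10) = -10
C (P1): max(-16, -10, 10) = 10
B (P2): min(10, 15) = 10
H (P2): min(5, -12) = -12
I (P2): min(-11, 2) = -11
J (P2): min(-18, 8) = -18
G (P1): max(-12, -11, -18) = -11
F (P2): min(-11, 9) = -11
Root (P1): max(10, -11) = 10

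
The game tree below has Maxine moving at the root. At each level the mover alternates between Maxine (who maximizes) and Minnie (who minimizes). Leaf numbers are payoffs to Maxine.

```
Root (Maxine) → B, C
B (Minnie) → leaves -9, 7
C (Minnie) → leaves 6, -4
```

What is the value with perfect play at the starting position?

-4

B (Minnie): min(-9, 7) = -9
C (Minnie): min(6, -4) = -4
Root (Maxine): max(-9, -4) = -4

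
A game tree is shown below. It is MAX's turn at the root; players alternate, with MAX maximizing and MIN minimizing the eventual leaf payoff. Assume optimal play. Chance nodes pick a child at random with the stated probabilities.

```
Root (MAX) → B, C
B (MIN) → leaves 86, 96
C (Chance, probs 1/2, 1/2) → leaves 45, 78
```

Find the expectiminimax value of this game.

B (MIN): min(86, 96) = 86
C (Chance): 1/2·45 + 1/2·78 = 61.5
Root (MAX): max(86, 61.5) = 86

86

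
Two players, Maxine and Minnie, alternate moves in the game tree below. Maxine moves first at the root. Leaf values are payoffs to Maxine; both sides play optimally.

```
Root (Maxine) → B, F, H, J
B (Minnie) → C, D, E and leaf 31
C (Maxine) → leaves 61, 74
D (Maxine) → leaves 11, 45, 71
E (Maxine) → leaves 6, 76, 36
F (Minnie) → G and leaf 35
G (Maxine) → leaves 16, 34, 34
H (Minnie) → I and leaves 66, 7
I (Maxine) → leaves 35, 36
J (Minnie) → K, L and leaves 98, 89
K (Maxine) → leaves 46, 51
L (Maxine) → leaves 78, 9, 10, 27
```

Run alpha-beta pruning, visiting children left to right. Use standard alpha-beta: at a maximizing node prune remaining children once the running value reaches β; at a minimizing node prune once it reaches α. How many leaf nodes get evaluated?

21

C [α=-∞,β=+∞]: v=74
D [α=-∞,β=74]: v=71
E [α=-∞,β=71]: v=76 after child 2 ≥ β → β-cutoff, skip 1
B [α=-∞,β=+∞]: v=31
G [α=31,β=+∞]: v=34
F [α=31,β=+∞]: v=34
I [α=34,β=+∞]: v=36
H [α=34,β=+∞]: v=7
K [α=34,β=+∞]: v=51
L [α=34,β=51]: v=78 after child 1 ≥ β → β-cutoff, skip 3
J [α=34,β=+∞]: v=51
Root [α=-∞,β=+∞]: v=51
Leaves evaluated: 21 of 25.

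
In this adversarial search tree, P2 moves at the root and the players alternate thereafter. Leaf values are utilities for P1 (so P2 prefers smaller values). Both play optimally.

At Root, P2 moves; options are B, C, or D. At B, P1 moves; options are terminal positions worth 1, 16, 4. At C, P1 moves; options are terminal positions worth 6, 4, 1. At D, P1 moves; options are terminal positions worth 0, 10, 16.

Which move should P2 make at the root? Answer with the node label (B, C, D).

C

B (P1): max(1, 16, 4) = 16
C (P1): max(6, 4, 1) = 6
D (P1): max(0, 10, 16) = 16
Root (P2): min(16, 6, 16) = 6
P2 picks the child with the lowest value: C (value 6).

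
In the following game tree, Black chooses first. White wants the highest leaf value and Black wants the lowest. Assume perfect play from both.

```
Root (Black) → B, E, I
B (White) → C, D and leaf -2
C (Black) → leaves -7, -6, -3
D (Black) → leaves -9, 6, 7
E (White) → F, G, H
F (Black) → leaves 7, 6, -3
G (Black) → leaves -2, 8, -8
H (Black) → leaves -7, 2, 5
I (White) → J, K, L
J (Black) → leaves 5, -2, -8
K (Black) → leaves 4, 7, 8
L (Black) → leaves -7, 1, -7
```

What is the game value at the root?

-3

C (Black): min(-7, -6, -3) = -7
D (Black): min(-9, 6, 7) = -9
B (White): max(-7, -9, -2) = -2
F (Black): min(7, 6, -3) = -3
G (Black): min(-2, 8, -8) = -8
H (Black): min(-7, 2, 5) = -7
E (White): max(-3, -8, -7) = -3
J (Black): min(5, -2, -8) = -8
K (Black): min(4, 7, 8) = 4
L (Black): min(-7, 1, -7) = -7
I (White): max(-8, 4, -7) = 4
Root (Black): min(-2, -3, 4) = -3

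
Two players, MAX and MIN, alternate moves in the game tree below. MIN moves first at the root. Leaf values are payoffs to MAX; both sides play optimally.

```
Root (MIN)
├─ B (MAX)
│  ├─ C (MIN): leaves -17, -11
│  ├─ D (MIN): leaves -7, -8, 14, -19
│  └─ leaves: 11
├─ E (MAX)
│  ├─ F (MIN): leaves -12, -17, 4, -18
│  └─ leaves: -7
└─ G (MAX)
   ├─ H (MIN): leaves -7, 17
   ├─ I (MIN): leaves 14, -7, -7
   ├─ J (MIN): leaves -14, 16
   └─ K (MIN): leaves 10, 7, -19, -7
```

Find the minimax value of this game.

-7

C (MIN): min(-17, -11) = -17
D (MIN): min(-7, -8, 14, -19) = -19
B (MAX): max(-17, -19, 11) = 11
F (MIN): min(-12, -17, 4, -18) = -18
E (MAX): max(-18, -7) = -7
H (MIN): min(-7, 17) = -7
I (MIN): min(14, -7, -7) = -7
J (MIN): min(-14, 16) = -14
K (MIN): min(10, 7, -19, -7) = -19
G (MAX): max(-7, -7, -14, -19) = -7
Root (MIN): min(11, -7, -7) = -7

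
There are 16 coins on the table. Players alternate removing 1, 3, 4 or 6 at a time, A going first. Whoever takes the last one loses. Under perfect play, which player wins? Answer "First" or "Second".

First

i:   0  1  2  3  4  5  6  7  8  9 10 11 12 13 14 15 16
     W  L  W  L  W  W  W  W  L  W  L  W  W  W  W  L  W
Position 16 is W, so the first player wins.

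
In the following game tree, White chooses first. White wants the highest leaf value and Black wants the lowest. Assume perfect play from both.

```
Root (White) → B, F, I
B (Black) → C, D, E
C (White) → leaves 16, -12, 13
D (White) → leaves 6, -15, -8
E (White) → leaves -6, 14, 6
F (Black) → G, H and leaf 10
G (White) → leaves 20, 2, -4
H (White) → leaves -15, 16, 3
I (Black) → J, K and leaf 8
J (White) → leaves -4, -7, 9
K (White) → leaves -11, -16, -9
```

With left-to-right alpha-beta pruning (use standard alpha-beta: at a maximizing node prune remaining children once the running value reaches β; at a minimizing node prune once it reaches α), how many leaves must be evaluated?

C [α=-∞,β=+∞]: v=16
D [α=-∞,β=16]: v=6
E [α=-∞,β=6]: v=14 after child 2 ≥ β → β-cutoff, skip 1
B [α=-∞,β=+∞]: v=6
G [α=6,β=+∞]: v=20
H [α=6,β=20]: v=16
F [α=6,β=+∞]: v=10
J [α=10,β=+∞]: v=9
I [α=10,β=+∞]: v=9 after child 1 ≤ α → α-cutoff, skip 2
Root [α=-∞,β=+∞]: v=10
Leaves evaluated: 18 of 23.

18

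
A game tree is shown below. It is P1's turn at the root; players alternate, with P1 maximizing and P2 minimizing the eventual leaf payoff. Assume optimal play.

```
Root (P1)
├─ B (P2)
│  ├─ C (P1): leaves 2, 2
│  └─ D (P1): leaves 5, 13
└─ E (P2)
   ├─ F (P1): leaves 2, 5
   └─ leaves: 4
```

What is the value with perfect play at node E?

4

F: max(2, 5) = 5
E: min(5, 4) = 4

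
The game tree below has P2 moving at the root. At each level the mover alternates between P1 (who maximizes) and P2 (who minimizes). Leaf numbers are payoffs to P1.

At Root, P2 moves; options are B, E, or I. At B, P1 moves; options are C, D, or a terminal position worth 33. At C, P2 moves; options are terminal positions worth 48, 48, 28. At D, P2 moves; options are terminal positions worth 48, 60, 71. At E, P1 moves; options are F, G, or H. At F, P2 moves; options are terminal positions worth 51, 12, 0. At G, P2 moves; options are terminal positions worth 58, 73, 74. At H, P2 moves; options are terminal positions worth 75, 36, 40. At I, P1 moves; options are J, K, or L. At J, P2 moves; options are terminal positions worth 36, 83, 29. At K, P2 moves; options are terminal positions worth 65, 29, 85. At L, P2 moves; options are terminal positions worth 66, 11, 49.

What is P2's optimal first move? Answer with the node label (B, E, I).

I

C (P2): min(48, 48, 28) = 28
D (P2): min(48, 60, 71) = 48
B (P1): max(28, 48, 33) = 48
F (P2): min(51, 12, 0) = 0
G (P2): min(58, 73, 74) = 58
H (P2): min(75, 36, 40) = 36
E (P1): max(0, 58, 36) = 58
J (P2): min(36, 83, 29) = 29
K (P2): min(65, 29, 85) = 29
L (P2): min(66, 11, 49) = 11
I (P1): max(29, 29, 11) = 29
Root (P2): min(48, 58, 29) = 29
P2 picks the child with the lowest value: I (value 29).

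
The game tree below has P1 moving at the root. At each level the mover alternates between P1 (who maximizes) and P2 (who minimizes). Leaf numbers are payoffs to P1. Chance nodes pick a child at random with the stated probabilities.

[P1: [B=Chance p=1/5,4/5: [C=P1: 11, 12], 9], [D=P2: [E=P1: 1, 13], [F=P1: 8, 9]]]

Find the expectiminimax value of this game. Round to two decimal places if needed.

9.6

C (P1): max(11, 12) = 12
B (Chance): 1/5·12 + 4/5·9 = 9.6
E (P1): max(1, 13) = 13
F (P1): max(8, 9) = 9
D (P2): min(13, 9) = 9
Root (P1): max(9.6, 9) = 9.6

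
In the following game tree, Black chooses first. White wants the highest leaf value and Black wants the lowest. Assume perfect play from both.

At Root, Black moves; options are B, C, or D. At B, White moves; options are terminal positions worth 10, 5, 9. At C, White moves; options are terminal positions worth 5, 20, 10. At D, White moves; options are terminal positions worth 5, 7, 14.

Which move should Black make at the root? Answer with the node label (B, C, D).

B

B (White): max(10, 5, 9) = 10
C (White): max(5, 20, 10) = 20
D (White): max(5, 7, 14) = 14
Root (Black): min(10, 20, 14) = 10
Black picks the child with the lowest value: B (value 10).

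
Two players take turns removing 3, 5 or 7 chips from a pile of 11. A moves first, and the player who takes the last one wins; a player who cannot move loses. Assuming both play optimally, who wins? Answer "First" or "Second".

Second

Compute winning (W) and losing (L) positions by backward induction:
i:   0  1  2  3  4  5  6  7  8  9 10 11
     L  L  L  W  W  W  W  W  W  W  L  L
Position 11 is L, so the second player wins.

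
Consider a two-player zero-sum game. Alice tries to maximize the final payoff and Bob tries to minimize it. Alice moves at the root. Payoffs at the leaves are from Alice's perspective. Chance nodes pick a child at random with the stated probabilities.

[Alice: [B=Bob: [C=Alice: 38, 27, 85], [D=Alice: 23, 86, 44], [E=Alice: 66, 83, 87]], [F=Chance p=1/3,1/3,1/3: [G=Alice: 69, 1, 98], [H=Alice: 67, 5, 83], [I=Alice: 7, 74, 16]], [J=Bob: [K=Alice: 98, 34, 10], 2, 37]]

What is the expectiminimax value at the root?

85

C (Alice): max(38, 27, 85) = 85
D (Alice): max(23, 86, 44) = 86
E (Alice): max(66, 83, 87) = 87
B (Bob): min(85, 86, 87) = 85
G (Alice): max(69, 1, 98) = 98
H (Alice): max(67, 5, 83) = 83
I (Alice): max(7, 74, 16) = 74
F (Chance): 1/3·98 + 1/3·83 + 1/3·74 = 85
K (Alice): max(98, 34, 10) = 98
J (Bob): min(98, 2, 37) = 2
Root (Alice): max(85, 85, 2) = 85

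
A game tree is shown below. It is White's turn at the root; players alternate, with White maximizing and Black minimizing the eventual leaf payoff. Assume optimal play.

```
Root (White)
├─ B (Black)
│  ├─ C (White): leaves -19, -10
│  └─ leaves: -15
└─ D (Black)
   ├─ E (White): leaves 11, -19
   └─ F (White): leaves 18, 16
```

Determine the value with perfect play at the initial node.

11

C (White): max(-19, -10) = -10
B (Black): min(-10, -15) = -15
E (White): max(11, -19) = 11
F (White): max(18, 16) = 18
D (Black): min(11, 18) = 11
Root (White): max(-15, 11) = 11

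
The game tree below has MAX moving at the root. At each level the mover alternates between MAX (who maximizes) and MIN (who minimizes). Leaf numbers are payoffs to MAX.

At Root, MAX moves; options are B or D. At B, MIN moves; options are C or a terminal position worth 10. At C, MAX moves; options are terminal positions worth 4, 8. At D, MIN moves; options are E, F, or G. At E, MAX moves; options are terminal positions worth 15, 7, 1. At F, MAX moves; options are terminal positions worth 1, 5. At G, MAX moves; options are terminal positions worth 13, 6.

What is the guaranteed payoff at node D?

5

E: max(15, 7, 1) = 15
F: max(1, 5) = 5
G: max(13, 6) = 13
D: min(15, 5, 13) = 5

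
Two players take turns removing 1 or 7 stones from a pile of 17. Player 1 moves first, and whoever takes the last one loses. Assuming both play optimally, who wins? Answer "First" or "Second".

Mark each pile size as W (mover wins) or L (mover loses):
i:   0  1  2  3  4  5  6  7  8  9 10 11 12 13 14 15 16 17
     W  L  W  L  W  L  W  L  W  L  W  L  W  L  W  L  W  L
Position 17 is L, so the second player wins.

Second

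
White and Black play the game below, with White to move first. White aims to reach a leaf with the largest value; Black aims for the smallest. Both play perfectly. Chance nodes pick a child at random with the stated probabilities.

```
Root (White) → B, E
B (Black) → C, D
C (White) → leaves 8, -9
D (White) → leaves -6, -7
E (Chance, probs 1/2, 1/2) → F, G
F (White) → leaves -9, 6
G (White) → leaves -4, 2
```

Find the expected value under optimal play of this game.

C (White): max(8, -9) = 8
D (White): max(-6, -7) = -6
B (Black): min(8, -6) = -6
F (White): max(-9, 6) = 6
G (White): max(-4, 2) = 2
E (Chance): 1/2·6 + 1/2·2 = 4
Root (White): max(-6, 4) = 4

4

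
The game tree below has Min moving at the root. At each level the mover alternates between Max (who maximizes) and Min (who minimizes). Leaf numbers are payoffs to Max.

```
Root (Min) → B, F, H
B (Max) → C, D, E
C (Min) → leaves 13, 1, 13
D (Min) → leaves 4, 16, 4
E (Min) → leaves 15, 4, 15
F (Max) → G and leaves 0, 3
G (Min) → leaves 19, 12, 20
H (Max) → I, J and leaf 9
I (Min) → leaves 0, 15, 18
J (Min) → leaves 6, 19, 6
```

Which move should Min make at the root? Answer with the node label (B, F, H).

B

C (Min): min(13, 1, 13) = 1
D (Min): min(4, 16, 4) = 4
E (Min): min(15, 4, 15) = 4
B (Max): max(1, 4, 4) = 4
G (Min): min(19, 12, 20) = 12
F (Max): max(12, 0, 3) = 12
I (Min): min(0, 15, 18) = 0
J (Min): min(6, 19, 6) = 6
H (Max): max(0, 6, 9) = 9
Root (Min): min(4, 12, 9) = 4
Min picks the child with the lowest value: B (value 4).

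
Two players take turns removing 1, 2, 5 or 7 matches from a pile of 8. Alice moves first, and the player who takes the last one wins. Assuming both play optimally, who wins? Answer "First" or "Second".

First

Compute winning (W) and losing (L) positions by backward induction:
i:   0  1  2  3  4  5  6  7  8
     L  W  W  L  W  W  L  W  W
Position 8 is W, so the first player wins.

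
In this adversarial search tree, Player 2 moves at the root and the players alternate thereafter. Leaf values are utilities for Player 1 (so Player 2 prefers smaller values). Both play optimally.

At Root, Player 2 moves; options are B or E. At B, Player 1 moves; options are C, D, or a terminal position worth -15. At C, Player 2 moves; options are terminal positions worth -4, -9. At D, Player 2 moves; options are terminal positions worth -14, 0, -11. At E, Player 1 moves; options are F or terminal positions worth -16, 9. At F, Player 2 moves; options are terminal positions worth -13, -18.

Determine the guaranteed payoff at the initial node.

C (Player 2): min(-4, -9) = -9
D (Player 2): min(-14, 0, -11) = -14
B (Player 1): max(-9, -14, -15) = -9
F (Player 2): min(-13, -18) = -18
E (Player 1): max(-18, -16, 9) = 9
Root (Player 2): min(-9, 9) = -9

-9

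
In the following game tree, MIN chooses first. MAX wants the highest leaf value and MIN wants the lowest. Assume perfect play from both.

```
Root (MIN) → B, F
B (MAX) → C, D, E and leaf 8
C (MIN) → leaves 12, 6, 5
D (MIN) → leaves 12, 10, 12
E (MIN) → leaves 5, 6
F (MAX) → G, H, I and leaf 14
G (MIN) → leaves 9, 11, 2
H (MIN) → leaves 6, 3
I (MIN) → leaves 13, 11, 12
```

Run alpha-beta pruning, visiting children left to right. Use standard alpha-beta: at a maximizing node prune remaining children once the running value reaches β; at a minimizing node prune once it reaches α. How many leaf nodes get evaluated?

16

C [α=-∞,β=+∞]: v=5
D [α=5,β=+∞]: v=10
E [α=10,β=+∞]: v=5 after child 1 ≤ α → α-cutoff, skip 1
B [α=-∞,β=+∞]: v=10
G [α=-∞,β=10]: v=2
H [α=2,β=10]: v=3
I [α=3,β=10]: v=11
F [α=-∞,β=10]: v=11 after child 3 ≥ β → β-cutoff, skip 1
Root [α=-∞,β=+∞]: v=10
Leaves evaluated: 16 of 18.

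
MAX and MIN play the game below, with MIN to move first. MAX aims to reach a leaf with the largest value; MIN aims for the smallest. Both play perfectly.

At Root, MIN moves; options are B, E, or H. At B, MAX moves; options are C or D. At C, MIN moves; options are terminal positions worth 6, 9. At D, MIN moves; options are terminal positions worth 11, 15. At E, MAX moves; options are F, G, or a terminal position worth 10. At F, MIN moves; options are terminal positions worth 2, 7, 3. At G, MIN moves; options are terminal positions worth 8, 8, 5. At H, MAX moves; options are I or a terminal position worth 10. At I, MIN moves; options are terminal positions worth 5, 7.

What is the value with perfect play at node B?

11

C: min(6, 9) = 6
D: min(11, 15) = 11
B: max(6, 11) = 11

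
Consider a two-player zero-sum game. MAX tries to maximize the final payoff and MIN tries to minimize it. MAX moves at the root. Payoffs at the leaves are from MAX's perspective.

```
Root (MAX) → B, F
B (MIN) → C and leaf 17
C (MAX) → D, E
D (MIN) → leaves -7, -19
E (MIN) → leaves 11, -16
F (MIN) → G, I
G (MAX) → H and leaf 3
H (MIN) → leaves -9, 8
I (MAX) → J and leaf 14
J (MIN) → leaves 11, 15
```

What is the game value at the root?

D (MIN): min(-7, -19) = -19
E (MIN): min(11, -16) = -16
C (MAX): max(-19, -16) = -16
B (MIN): min(-16, 17) = -16
H (MIN): min(-9, 8) = -9
G (MAX): max(-9, 3) = 3
J (MIN): min(11, 15) = 11
I (MAX): max(11, 14) = 14
F (MIN): min(3, 14) = 3
Root (MAX): max(-16, 3) = 3

3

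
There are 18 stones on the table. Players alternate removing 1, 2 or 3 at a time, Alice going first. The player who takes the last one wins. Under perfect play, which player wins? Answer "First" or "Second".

First

Mark each pile size as W (mover wins) or L (mover loses):
i:   0  1  2  3  4  5  6  7  8  9 10 11 12 13 14 15 16 17 18
     L  W  W  W  L  W  W  W  L  W  W  W  L  W  W  W  L  W  W
Position 18 is W, so the first player wins.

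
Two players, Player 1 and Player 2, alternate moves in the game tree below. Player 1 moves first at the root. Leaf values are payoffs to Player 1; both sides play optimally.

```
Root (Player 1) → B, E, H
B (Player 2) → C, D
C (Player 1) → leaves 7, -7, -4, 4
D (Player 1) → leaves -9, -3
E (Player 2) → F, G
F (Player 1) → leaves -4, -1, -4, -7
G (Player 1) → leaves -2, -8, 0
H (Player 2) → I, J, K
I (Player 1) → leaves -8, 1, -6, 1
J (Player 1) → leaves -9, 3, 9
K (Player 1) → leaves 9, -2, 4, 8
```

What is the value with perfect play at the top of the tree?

1

C (Player 1): max(7, -7, -4, 4) = 7
D (Player 1): max(-9, -3) = -3
B (Player 2): min(7, -3) = -3
F (Player 1): max(-4, -1, -4, -7) = -1
G (Player 1): max(-2, -8, 0) = 0
E (Player 2): min(-1, 0) = -1
I (Player 1): max(-8, 1, -6, 1) = 1
J (Player 1): max(-9, 3, 9) = 9
K (Player 1): max(9, -2, 4, 8) = 9
H (Player 2): min(1, 9, 9) = 1
Root (Player 1): max(-3, -1, 1) = 1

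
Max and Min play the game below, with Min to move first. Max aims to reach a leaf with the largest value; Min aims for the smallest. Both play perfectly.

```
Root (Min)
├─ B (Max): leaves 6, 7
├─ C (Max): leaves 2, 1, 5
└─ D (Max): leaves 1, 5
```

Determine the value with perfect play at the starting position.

B (Max): max(6, 7) = 7
C (Max): max(2, 1, 5) = 5
D (Max): max(1, 5) = 5
Root (Min): min(7, 5, 5) = 5

5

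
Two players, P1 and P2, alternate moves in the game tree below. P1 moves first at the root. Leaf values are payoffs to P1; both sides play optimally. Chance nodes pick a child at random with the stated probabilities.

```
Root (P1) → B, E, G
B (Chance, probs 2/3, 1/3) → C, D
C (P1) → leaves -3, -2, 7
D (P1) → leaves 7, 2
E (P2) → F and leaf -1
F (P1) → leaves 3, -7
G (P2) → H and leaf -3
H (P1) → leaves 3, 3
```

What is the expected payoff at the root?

C (P1): max(-3, -2, 7) = 7
D (P1): max(7, 2) = 7
B (Chance): 2/3·7 + 1/3·7 = 7
F (P1): max(3, -7) = 3
E (P2): min(3, -1) = -1
H (P1): max(3, 3) = 3
G (P2): min(3, -3) = -3
Root (P1): max(7, -1, -3) = 7

7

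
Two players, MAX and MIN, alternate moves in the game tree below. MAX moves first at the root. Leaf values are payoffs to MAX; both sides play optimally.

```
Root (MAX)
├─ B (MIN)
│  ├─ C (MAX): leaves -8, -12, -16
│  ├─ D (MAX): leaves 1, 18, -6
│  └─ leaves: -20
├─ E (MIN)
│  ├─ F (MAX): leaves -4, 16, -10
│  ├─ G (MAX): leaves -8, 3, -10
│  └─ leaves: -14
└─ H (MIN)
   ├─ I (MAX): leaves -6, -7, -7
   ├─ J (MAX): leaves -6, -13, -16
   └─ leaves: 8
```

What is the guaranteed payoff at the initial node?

-6

C (MAX): max(-8, -12, -16) = -8
D (MAX): max(1, 18, -6) = 18
B (MIN): min(-8, 18, -20) = -20
F (MAX): max(-4, 16, -10) = 16
G (MAX): max(-8, 3, -10) = 3
E (MIN): min(16, 3, -14) = -14
I (MAX): max(-6, -7, -7) = -6
J (MAX): max(-6, -13, -16) = -6
H (MIN): min(-6, -6, 8) = -6
Root (MAX): max(-20, -14, -6) = -6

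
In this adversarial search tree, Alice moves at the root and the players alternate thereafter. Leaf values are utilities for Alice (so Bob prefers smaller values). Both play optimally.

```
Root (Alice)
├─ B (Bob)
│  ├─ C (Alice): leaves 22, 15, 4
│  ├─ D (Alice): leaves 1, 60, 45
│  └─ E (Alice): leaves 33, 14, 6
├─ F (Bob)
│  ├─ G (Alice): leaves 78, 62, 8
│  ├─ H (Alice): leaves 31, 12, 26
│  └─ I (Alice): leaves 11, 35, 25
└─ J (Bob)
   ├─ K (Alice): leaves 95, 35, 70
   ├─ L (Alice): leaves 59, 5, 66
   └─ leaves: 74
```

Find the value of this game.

C (Alice): max(22, 15, 4) = 22
D (Alice): max(1, 60, 45) = 60
E (Alice): max(33, 14, 6) = 33
B (Bob): min(22, 60, 33) = 22
G (Alice): max(78, 62, 8) = 78
H (Alice): max(31, 12, 26) = 31
I (Alice): max(11, 35, 25) = 35
F (Bob): min(78, 31, 35) = 31
K (Alice): max(95, 35, 70) = 95
L (Alice): max(59, 5, 66) = 66
J (Bob): min(95, 66, 74) = 66
Root (Alice): max(22, 31, 66) = 66

66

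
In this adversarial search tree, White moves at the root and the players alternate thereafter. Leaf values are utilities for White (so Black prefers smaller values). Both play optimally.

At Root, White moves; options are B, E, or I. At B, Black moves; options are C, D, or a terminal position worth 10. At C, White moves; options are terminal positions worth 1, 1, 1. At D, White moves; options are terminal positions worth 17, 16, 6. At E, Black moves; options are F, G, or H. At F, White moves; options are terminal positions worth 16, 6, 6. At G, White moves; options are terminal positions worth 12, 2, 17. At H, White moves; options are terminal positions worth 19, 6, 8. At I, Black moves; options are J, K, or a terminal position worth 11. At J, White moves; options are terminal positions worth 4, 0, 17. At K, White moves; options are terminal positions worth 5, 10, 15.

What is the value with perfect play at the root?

C (White): max(1, 1, 1) = 1
D (White): max(17, 16, 6) = 17
B (Black): min(1, 17, 10) = 1
F (White): max(16, 6, 6) = 16
G (White): max(12, 2, 17) = 17
H (White): max(19, 6, 8) = 19
E (Black): min(16, 17, 19) = 16
J (White): max(4, 0, 17) = 17
K (White): max(5, 10, 15) = 15
I (Black): min(17, 15, 11) = 11
Root (White): max(1, 16, 11) = 16

16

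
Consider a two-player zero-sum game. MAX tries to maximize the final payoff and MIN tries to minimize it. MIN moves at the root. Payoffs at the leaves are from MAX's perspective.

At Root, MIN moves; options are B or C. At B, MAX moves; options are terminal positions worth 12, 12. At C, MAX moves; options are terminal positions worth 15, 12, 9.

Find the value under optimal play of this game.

B (MAX): max(12, 12) = 12
C (MAX): max(15, 12, 9) = 15
Root (MIN): min(12, 15) = 12

12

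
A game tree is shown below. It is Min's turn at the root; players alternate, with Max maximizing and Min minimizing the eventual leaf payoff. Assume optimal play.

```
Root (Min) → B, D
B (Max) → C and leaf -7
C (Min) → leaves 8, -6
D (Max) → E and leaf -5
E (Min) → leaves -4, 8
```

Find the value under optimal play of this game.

-6

C (Min): min(8, -6) = -6
B (Max): max(-6, -7) = -6
E (Min): min(-4, 8) = -4
D (Max): max(-4, -5) = -4
Root (Min): min(-6, -4) = -6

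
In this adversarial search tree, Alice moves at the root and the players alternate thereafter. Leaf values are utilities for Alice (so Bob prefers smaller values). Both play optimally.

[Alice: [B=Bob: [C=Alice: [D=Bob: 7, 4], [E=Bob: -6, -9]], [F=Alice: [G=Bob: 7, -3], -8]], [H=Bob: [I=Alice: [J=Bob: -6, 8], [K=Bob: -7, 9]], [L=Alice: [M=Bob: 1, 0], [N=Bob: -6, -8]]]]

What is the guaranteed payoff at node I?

J: min(-6, 8) = -6
K: min(-7, 9) = -7
I: max(-6, -7) = -6

-6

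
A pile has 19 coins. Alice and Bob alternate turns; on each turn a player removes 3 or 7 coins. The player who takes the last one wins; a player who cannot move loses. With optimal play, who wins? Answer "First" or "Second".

First

Mark each pile size as W (mover wins) or L (mover loses):
i:   0  1  2  3  4  5  6  7  8  9 10 11 12 13 14 15 16 17 18 19
     L  L  L  W  W  W  L  W  W  W  L  L  L  W  W  W  L  W  W  W
Position 19 is W, so the first player wins.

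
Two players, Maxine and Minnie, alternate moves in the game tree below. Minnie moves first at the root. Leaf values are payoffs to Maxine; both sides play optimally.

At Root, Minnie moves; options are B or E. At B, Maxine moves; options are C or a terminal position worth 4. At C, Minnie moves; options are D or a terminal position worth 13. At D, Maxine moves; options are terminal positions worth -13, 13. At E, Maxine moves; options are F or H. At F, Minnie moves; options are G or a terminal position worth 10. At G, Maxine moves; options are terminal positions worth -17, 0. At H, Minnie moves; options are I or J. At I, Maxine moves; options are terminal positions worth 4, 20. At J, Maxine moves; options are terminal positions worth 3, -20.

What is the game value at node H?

I: max(4, 20) = 20
J: max(3, -20) = 3
H: min(20, 3) = 3

3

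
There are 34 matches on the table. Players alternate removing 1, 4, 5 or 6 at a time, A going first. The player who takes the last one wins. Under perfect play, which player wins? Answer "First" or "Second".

First

i:   0  1  2  3  4  5  6  7  8  9 10 11 12 13 14 15 16 17 18 19 20 21 22 23 24 25 26 27 28 29 30 31 32 33 34
     L  W  L  W  W  W  W  W  W  L  W  L  W  W  W  W  W  W  L  W  L  W  W  W  W  W  W  L  W  L  W  W  W  W  W
Position 34 is W, so the first player wins.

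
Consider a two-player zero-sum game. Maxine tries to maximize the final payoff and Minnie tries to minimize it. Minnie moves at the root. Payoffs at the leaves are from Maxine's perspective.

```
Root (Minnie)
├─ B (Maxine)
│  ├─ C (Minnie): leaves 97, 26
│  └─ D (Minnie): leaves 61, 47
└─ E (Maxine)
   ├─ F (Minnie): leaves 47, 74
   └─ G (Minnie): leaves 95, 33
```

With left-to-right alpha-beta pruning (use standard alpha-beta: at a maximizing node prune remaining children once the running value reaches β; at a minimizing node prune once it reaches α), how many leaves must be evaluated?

C [α=-∞,β=+∞]: v=26
D [α=26,β=+∞]: v=47
B [α=-∞,β=+∞]: v=47
F [α=-∞,β=47]: v=47
E [α=-∞,β=47]: v=47 after child 1 ≥ β → β-cutoff, skip 1
Root [α=-∞,β=+∞]: v=47
Leaves evaluated: 6 of 8.

6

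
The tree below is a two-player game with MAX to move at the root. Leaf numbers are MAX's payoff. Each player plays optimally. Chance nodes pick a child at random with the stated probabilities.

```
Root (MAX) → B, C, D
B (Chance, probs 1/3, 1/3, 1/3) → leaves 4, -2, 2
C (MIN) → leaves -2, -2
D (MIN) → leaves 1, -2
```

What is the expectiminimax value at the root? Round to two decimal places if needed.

1.33

B (Chance): 1/3·4 + 1/3·-2 + 1/3·2 = 1.33
C (MIN): min(-2, -2) = -2
D (MIN): min(1, -2) = -2
Root (MAX): max(1.33, -2, -2) = 1.33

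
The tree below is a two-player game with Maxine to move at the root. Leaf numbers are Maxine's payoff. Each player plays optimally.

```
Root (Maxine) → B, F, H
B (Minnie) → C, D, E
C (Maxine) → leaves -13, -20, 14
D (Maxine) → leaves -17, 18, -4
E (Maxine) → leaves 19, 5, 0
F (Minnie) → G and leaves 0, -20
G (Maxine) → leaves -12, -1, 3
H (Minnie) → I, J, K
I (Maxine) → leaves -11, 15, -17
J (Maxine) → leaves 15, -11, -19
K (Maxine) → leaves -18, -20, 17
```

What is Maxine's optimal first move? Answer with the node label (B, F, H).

H

C (Maxine): max(-13, -20, 14) = 14
D (Maxine): max(-17, 18, -4) = 18
E (Maxine): max(19, 5, 0) = 19
B (Minnie): min(14, 18, 19) = 14
G (Maxine): max(-12, -1, 3) = 3
F (Minnie): min(3, 0, -20) = -20
I (Maxine): max(-11, 15, -17) = 15
J (Maxine): max(15, -11, -19) = 15
K (Maxine): max(-18, -20, 17) = 17
H (Minnie): min(15, 15, 17) = 15
Root (Maxine): max(14, -20, 15) = 15
Maxine picks the child with the highest value: H (value 15).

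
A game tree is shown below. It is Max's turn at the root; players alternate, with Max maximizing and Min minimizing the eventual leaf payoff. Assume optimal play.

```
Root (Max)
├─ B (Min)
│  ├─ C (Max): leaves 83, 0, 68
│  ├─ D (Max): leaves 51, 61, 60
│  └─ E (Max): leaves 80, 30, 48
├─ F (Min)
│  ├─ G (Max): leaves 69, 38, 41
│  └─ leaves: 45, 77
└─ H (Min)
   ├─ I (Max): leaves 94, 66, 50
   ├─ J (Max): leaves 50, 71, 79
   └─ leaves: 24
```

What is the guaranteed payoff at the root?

61

C (Max): max(83, 0, 68) = 83
D (Max): max(51, 61, 60) = 61
E (Max): max(80, 30, 48) = 80
B (Min): min(83, 61, 80) = 61
G (Max): max(69, 38, 41) = 69
F (Min): min(69, 45, 77) = 45
I (Max): max(94, 66, 50) = 94
J (Max): max(50, 71, 79) = 79
H (Min): min(94, 79, 24) = 24
Root (Max): max(61, 45, 24) = 61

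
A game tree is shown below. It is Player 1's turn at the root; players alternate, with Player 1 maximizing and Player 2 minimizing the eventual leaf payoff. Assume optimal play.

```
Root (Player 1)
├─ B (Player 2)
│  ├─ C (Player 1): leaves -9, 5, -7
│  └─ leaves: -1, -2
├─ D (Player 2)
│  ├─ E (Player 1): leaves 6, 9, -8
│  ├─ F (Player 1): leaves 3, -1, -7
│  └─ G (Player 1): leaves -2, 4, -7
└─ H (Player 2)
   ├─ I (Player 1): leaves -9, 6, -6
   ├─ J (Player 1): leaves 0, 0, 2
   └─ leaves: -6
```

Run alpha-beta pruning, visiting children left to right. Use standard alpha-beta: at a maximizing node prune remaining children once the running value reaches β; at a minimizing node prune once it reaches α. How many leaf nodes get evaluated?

C [α=-∞,β=+∞]: v=5
B [α=-∞,β=+∞]: v=-2
E [α=-2,β=+∞]: v=9
F [α=-2,β=9]: v=3
G [α=-2,β=3]: v=4 after child 2 ≥ β → β-cutoff, skip 1
D [α=-2,β=+∞]: v=3
I [α=3,β=+∞]: v=6
J [α=3,β=6]: v=2
H [α=3,β=+∞]: v=2 after child 2 ≤ α → α-cutoff, skip 1
Root [α=-∞,β=+∞]: v=3
Leaves evaluated: 19 of 21.

19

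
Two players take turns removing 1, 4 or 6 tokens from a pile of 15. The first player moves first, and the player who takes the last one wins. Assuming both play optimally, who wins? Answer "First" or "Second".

Second

Positions where the player to move wins (W) vs loses (L):
i:   0  1  2  3  4  5  6  7  8  9 10 11 12 13 14 15
     L  W  L  W  W  L  W  L  W  W  L  W  L  W  W  L
Position 15 is L, so the second player wins.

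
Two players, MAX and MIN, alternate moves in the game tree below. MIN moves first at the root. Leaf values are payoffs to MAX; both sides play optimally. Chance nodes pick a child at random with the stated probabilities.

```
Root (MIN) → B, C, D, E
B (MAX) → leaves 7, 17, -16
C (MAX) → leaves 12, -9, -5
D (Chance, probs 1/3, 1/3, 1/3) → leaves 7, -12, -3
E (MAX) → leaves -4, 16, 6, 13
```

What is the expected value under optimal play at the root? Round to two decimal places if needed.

-2.67

B (MAX): max(7, 17, -16) = 17
C (MAX): max(12, -9, -5) = 12
D (Chance): 1/3·7 + 1/3·-12 + 1/3·-3 = -2.67
E (MAX): max(-4, 16, 6, 13) = 16
Root (MIN): min(17, 12, -2.67, 16) = -2.67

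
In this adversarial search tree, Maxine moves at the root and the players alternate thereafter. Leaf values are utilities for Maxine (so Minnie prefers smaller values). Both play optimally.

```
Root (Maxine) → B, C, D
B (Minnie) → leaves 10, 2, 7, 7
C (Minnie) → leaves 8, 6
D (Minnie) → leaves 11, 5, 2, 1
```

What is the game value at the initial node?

6

B (Minnie): min(10, 2, 7, 7) = 2
C (Minnie): min(8, 6) = 6
D (Minnie): min(11, 5, 2, 1) = 1
Root (Maxine): max(2, 6, 1) = 6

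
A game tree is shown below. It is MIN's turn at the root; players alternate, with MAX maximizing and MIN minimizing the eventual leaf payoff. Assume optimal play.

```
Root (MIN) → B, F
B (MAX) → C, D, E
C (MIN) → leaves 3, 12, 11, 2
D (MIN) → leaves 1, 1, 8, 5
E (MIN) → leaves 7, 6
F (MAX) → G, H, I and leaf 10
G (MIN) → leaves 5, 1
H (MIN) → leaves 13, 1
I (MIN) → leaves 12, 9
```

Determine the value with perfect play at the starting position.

C (MIN): min(3, 12, 11, 2) = 2
D (MIN): min(1, 1, 8, 5) = 1
E (MIN): min(7, 6) = 6
B (MAX): max(2, 1, 6) = 6
G (MIN): min(5, 1) = 1
H (MIN): min(13, 1) = 1
I (MIN): min(12, 9) = 9
F (MAX): max(1, 1, 9, 10) = 10
Root (MIN): min(6, 10) = 6

6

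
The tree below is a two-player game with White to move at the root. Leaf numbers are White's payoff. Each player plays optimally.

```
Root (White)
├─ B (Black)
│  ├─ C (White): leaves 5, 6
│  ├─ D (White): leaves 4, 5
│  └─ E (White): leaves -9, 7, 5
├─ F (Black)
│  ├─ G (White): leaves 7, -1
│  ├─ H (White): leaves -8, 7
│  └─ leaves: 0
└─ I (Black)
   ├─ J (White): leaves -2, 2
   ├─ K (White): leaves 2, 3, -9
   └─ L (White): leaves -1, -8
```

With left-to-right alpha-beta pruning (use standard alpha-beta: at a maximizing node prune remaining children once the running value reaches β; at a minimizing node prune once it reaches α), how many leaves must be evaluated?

C [α=-∞,β=+∞]: v=6
D [α=-∞,β=6]: v=5
E [α=-∞,β=5]: v=7 after child 2 ≥ β → β-cutoff, skip 1
B [α=-∞,β=+∞]: v=5
G [α=5,β=+∞]: v=7
H [α=5,β=7]: v=7
F [α=5,β=+∞]: v=0
J [α=5,β=+∞]: v=2
I [α=5,β=+∞]: v=2 after child 1 ≤ α → α-cutoff, skip 2
Root [α=-∞,β=+∞]: v=5
Leaves evaluated: 13 of 19.

13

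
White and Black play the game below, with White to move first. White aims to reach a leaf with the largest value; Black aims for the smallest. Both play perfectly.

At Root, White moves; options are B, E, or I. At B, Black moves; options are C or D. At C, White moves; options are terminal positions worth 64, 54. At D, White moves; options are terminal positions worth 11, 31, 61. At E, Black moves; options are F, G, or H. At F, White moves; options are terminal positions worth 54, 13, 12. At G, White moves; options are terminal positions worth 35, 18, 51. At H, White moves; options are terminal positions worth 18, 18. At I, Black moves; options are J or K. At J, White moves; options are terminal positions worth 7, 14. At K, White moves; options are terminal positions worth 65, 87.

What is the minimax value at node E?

F: max(54, 13, 12) = 54
G: max(35, 18, 51) = 51
H: max(18, 18) = 18
E: min(54, 51, 18) = 18

18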